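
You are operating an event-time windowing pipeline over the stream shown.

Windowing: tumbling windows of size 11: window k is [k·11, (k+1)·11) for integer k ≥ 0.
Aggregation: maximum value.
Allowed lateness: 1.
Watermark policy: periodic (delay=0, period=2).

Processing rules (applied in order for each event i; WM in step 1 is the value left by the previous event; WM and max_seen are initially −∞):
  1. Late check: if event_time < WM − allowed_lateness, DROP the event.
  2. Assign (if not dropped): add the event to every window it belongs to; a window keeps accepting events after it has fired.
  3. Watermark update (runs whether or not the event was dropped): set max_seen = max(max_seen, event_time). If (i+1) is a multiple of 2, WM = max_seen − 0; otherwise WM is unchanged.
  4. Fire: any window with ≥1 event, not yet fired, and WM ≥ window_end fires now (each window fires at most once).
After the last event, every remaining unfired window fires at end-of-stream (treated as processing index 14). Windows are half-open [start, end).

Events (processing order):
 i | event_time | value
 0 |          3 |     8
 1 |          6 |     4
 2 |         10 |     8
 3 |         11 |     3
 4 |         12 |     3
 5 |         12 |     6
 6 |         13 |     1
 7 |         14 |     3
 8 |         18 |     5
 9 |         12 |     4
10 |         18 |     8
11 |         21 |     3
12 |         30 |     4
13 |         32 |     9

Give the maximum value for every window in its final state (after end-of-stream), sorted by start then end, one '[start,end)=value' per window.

i=0 t=3 v=8: → [0,11); WM=−∞
i=1 t=6 v=4: → [0,11); WM=6
i=2 t=10 v=8: → [0,11); WM=6
i=3 t=11 v=3: → [11,22); WM=11; [0,11) fires=8
i=4 t=12 v=3: → [11,22); WM=11
i=5 t=12 v=6: → [11,22); WM=12
i=6 t=13 v=1: → [11,22); WM=12
i=7 t=14 v=3: → [11,22); WM=14
i=8 t=18 v=5: → [11,22); WM=14
i=9 t=12 v=4: DROP (t<14-1); WM=18
i=10 t=18 v=8: → [11,22); WM=18
i=11 t=21 v=3: → [11,22); WM=21
i=12 t=30 v=4: → [22,33); WM=21
i=13 t=32 v=9: → [22,33); WM=32; [11,22) fires=8

[0,11)=8 [11,22)=8 [22,33)=9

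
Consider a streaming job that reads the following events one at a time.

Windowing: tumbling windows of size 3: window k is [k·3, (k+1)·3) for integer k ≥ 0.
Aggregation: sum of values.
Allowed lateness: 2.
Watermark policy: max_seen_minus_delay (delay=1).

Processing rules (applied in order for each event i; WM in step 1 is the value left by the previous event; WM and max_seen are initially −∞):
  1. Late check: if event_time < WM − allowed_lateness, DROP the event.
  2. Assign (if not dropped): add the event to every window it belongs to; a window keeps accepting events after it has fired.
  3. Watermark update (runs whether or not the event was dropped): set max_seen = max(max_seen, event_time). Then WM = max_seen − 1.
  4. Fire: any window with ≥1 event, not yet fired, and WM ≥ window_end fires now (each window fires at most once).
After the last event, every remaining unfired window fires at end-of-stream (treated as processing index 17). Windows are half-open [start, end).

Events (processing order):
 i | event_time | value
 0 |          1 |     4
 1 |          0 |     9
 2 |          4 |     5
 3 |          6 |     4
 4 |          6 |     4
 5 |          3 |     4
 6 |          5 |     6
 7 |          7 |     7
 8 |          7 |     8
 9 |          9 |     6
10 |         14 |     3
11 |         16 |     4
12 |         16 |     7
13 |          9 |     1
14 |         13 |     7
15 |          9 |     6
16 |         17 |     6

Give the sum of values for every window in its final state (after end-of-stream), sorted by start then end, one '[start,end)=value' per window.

[0,3)=13 [3,6)=15 [6,9)=23 [9,12)=6 [12,15)=10 [15,18)=17

i=0 t=1 v=4: → [0,3); WM=0
i=1 t=0 v=9: → [0,3); WM=0
i=2 t=4 v=5: → [3,6); WM=3; [0,3) fires=13
i=3 t=6 v=4: → [6,9); WM=5
i=4 t=6 v=4: → [6,9); WM=5
i=5 t=3 v=4: → [3,6); WM=5
i=6 t=5 v=6: → [3,6); WM=5
i=7 t=7 v=7: → [6,9); WM=6; [3,6) fires=15
i=8 t=7 v=8: → [6,9); WM=6
i=9 t=9 v=6: → [9,12); WM=8
i=10 t=14 v=3: → [12,15); WM=13; [6,9) fires=23 [9,12) fires=6
i=11 t=16 v=4: → [15,18); WM=15; [12,15) fires=3
i=12 t=16 v=7: → [15,18); WM=15
i=13 t=9 v=1: DROP (t<15-2); WM=15
i=14 t=13 v=7: → [12,15); WM=15
i=15 t=9 v=6: DROP (t<15-2); WM=15
i=16 t=17 v=6: → [15,18); WM=16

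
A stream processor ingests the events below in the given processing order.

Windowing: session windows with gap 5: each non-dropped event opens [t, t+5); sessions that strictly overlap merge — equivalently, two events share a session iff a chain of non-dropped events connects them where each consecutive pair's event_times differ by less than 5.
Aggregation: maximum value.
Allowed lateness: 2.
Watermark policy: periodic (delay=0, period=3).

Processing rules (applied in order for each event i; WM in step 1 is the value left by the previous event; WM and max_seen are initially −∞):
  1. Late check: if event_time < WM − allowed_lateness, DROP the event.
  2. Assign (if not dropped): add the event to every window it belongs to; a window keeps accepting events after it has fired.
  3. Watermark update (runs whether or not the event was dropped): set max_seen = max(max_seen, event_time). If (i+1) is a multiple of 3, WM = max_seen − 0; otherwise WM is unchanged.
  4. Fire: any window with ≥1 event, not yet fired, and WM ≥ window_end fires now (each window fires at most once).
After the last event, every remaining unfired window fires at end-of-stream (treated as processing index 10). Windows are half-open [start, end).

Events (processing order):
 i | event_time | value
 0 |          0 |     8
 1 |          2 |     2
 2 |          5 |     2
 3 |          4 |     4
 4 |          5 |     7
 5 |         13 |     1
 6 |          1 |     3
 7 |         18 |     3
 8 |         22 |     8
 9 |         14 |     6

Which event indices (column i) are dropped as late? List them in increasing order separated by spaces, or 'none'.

i=0 t=0 v=8: → [0,5); WM=−∞
i=1 t=2 v=2: → [0,7); WM=−∞
i=2 t=5 v=2: → [0,10); WM=5
i=3 t=4 v=4: → [0,10); WM=5
i=4 t=5 v=7: → [0,10); WM=5
i=5 t=13 v=1: → [13,18); WM=13
i=6 t=1 v=3: DROP (t<13-2); WM=13
i=7 t=18 v=3: → [18,23); WM=13
i=8 t=22 v=8: → [18,27); WM=22
i=9 t=14 v=6: DROP (t<22-2); WM=22

6 9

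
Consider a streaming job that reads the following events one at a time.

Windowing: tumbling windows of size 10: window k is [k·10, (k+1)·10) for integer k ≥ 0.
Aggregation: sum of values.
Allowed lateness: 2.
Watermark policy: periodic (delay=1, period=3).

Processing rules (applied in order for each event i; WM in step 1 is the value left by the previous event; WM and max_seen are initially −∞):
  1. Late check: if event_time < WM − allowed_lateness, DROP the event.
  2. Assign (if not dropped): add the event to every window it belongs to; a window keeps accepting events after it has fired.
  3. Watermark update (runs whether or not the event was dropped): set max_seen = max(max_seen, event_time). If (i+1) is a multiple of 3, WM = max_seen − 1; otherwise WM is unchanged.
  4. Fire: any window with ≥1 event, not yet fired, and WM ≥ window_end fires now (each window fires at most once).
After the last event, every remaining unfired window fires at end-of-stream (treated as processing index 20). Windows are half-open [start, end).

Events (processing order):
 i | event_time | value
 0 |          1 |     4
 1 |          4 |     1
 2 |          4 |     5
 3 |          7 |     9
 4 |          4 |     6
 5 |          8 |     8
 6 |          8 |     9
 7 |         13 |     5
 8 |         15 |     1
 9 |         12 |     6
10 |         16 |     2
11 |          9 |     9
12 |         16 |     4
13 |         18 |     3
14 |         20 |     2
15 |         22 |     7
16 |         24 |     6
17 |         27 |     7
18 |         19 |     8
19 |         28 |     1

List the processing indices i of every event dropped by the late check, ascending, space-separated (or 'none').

i=0 t=1 v=4: → [0,10); WM=−∞
i=1 t=4 v=1: → [0,10); WM=−∞
i=2 t=4 v=5: → [0,10); WM=3
i=3 t=7 v=9: → [0,10); WM=3
i=4 t=4 v=6: → [0,10); WM=3
i=5 t=8 v=8: → [0,10); WM=7
i=6 t=8 v=9: → [0,10); WM=7
i=7 t=13 v=5: → [10,20); WM=7
i=8 t=15 v=1: → [10,20); WM=14; [0,10) fires=42
i=9 t=12 v=6: → [10,20); WM=14
i=10 t=16 v=2: → [10,20); WM=14
i=11 t=9 v=9: DROP (t<14-2); WM=15
i=12 t=16 v=4: → [10,20); WM=15
i=13 t=18 v=3: → [10,20); WM=15
i=14 t=20 v=2: → [20,30); WM=19
i=15 t=22 v=7: → [20,30); WM=19
i=16 t=24 v=6: → [20,30); WM=19
i=17 t=27 v=7: → [20,30); WM=26; [10,20) fires=21
i=18 t=19 v=8: DROP (t<26-2); WM=26
i=19 t=28 v=1: → [20,30); WM=26

11 18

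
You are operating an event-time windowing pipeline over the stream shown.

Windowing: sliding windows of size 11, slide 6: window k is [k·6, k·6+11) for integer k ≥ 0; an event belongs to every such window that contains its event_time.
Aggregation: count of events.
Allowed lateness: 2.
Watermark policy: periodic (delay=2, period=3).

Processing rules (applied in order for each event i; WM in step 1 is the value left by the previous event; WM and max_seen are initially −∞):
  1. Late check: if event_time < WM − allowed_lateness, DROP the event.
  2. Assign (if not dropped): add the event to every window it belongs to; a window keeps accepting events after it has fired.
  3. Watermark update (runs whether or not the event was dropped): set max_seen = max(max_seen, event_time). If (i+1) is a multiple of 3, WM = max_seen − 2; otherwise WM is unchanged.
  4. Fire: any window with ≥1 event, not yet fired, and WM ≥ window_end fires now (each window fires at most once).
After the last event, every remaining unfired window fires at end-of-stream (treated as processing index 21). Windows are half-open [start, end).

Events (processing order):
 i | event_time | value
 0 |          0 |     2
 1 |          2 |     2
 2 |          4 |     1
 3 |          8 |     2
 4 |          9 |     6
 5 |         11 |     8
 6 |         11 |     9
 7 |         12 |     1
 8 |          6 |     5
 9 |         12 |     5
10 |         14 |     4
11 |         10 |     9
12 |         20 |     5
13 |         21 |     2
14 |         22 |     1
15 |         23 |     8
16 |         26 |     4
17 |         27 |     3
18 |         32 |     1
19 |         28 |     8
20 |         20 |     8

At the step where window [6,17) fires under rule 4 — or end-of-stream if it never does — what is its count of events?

i=0 t=0 v=2: → [0,11); WM=−∞
i=1 t=2 v=2: → [0,11); WM=−∞
i=2 t=4 v=1: → [0,11); WM=2
i=3 t=8 v=2: → [6,17),[0,11); WM=2
i=4 t=9 v=6: → [6,17),[0,11); WM=2
i=5 t=11 v=8: → [6,17); WM=9
i=6 t=11 v=9: → [6,17); WM=9
i=7 t=12 v=1: → [12,23),[6,17); WM=9
i=8 t=6 v=5: DROP (t<9-2); WM=10
i=9 t=12 v=5: → [12,23),[6,17); WM=10
i=10 t=14 v=4: → [12,23),[6,17); WM=10
i=11 t=10 v=9: → [6,17),[0,11); WM=12; [0,11) fires=6
i=12 t=20 v=5: → [18,29),[12,23); WM=12
i=13 t=21 v=2: → [18,29),[12,23); WM=12
i=14 t=22 v=1: → [18,29),[12,23); WM=20; [6,17) fires=8
i=15 t=23 v=8: → [18,29); WM=20
i=16 t=26 v=4: → [24,35),[18,29); WM=20
i=17 t=27 v=3: → [24,35),[18,29); WM=25; [12,23) fires=6
i=18 t=32 v=1: → [30,41),[24,35); WM=25
i=19 t=28 v=8: → [24,35),[18,29); WM=25
i=20 t=20 v=8: DROP (t<25-2); WM=30; [18,29) fires=7

8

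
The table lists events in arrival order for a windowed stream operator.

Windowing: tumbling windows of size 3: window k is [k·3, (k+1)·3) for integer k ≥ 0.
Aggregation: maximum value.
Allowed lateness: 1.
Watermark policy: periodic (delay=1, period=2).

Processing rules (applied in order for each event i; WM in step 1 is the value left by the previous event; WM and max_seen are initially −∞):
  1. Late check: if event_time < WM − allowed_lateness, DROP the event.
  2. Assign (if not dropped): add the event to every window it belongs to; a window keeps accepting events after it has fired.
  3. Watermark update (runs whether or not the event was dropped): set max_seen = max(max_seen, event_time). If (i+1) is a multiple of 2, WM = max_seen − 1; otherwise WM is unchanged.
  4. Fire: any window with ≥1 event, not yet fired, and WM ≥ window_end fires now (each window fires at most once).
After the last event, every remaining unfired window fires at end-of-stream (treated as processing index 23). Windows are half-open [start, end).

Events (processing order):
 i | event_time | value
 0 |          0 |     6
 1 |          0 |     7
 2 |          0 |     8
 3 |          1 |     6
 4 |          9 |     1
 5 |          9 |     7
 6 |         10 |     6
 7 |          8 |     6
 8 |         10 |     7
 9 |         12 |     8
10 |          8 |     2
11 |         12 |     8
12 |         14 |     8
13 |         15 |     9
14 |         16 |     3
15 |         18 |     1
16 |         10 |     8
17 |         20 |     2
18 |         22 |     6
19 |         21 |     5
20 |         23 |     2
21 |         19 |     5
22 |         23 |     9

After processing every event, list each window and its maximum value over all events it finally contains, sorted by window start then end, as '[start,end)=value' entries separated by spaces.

i=0 t=0 v=6: → [0,3); WM=−∞
i=1 t=0 v=7: → [0,3); WM=-1
i=2 t=0 v=8: → [0,3); WM=-1
i=3 t=1 v=6: → [0,3); WM=0
i=4 t=9 v=1: → [9,12); WM=0
i=5 t=9 v=7: → [9,12); WM=8; [0,3) fires=8
i=6 t=10 v=6: → [9,12); WM=8
i=7 t=8 v=6: → [6,9); WM=9; [6,9) fires=6
i=8 t=10 v=7: → [9,12); WM=9
i=9 t=12 v=8: → [12,15); WM=11
i=10 t=8 v=2: DROP (t<11-1); WM=11
i=11 t=12 v=8: → [12,15); WM=11
i=12 t=14 v=8: → [12,15); WM=11
i=13 t=15 v=9: → [15,18); WM=14; [9,12) fires=7
i=14 t=16 v=3: → [15,18); WM=14
i=15 t=18 v=1: → [18,21); WM=17; [12,15) fires=8
i=16 t=10 v=8: DROP (t<17-1); WM=17
i=17 t=20 v=2: → [18,21); WM=19; [15,18) fires=9
i=18 t=22 v=6: → [21,24); WM=19
i=19 t=21 v=5: → [21,24); WM=21; [18,21) fires=2
i=20 t=23 v=2: → [21,24); WM=21
i=21 t=19 v=5: DROP (t<21-1); WM=22
i=22 t=23 v=9: → [21,24); WM=22

[0,3)=8 [6,9)=6 [9,12)=7 [12,15)=8 [15,18)=9 [18,21)=2 [21,24)=9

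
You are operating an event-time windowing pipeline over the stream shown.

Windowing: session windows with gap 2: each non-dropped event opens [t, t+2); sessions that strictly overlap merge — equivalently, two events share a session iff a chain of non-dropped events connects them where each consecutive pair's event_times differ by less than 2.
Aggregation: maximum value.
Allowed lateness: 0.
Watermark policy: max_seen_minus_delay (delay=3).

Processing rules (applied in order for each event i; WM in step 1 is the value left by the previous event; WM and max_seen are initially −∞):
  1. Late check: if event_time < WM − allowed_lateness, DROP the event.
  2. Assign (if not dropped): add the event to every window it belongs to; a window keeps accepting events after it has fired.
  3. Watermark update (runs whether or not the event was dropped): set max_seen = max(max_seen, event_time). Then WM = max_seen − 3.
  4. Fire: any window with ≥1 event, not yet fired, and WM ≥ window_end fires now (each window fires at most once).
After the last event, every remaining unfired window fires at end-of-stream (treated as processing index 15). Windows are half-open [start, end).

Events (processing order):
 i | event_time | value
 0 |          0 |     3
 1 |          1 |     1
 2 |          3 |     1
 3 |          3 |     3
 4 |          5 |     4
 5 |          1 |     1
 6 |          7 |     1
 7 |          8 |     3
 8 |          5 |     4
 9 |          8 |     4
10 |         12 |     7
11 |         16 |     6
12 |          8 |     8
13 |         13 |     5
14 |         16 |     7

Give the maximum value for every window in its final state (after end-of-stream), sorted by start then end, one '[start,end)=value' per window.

i=0 t=0 v=3: → [0,2); WM=-3
i=1 t=1 v=1: → [0,3); WM=-2
i=2 t=3 v=1: → [3,5); WM=0
i=3 t=3 v=3: → [3,5); WM=0
i=4 t=5 v=4: → [5,7); WM=2
i=5 t=1 v=1: DROP (t<2-0); WM=2
i=6 t=7 v=1: → [7,9); WM=4
i=7 t=8 v=3: → [7,10); WM=5
i=8 t=5 v=4: → [5,7); WM=5
i=9 t=8 v=4: → [7,10); WM=5
i=10 t=12 v=7: → [12,14); WM=9
i=11 t=16 v=6: → [16,18); WM=13
i=12 t=8 v=8: DROP (t<13-0); WM=13
i=13 t=13 v=5: → [12,15); WM=13
i=14 t=16 v=7: → [16,18); WM=13

[0,3)=3 [3,5)=3 [5,7)=4 [7,10)=4 [12,15)=7 [16,18)=7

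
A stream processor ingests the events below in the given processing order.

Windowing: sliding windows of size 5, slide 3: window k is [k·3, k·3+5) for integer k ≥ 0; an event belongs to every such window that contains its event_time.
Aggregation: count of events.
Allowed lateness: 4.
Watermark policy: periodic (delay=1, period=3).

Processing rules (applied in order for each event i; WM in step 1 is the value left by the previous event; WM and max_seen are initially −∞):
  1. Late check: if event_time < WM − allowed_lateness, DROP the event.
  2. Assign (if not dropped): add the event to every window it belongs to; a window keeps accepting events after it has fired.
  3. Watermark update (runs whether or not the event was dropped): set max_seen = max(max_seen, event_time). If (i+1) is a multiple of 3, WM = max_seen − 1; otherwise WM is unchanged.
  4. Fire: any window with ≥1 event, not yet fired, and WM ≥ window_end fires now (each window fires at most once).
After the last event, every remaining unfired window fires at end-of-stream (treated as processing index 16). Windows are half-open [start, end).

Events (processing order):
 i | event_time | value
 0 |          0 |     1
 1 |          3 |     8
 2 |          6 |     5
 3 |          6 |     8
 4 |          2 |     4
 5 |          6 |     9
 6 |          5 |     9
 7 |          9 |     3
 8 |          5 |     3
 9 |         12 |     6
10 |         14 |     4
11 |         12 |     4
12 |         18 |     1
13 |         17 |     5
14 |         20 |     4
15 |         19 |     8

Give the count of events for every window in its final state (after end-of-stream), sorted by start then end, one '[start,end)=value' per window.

[0,5)=3 [3,8)=6 [6,11)=4 [9,14)=3 [12,17)=3 [15,20)=3 [18,23)=3

i=0 t=0 v=1: → [0,5); WM=−∞
i=1 t=3 v=8: → [3,8),[0,5); WM=−∞
i=2 t=6 v=5: → [6,11),[3,8); WM=5; [0,5) fires=2
i=3 t=6 v=8: → [6,11),[3,8); WM=5
i=4 t=2 v=4: → [0,5); WM=5
i=5 t=6 v=9: → [6,11),[3,8); WM=5
i=6 t=5 v=9: → [3,8); WM=5
i=7 t=9 v=3: → [9,14),[6,11); WM=5
i=8 t=5 v=3: → [3,8); WM=8; [3,8) fires=6
i=9 t=12 v=6: → [12,17),[9,14); WM=8
i=10 t=14 v=4: → [12,17); WM=8
i=11 t=12 v=4: → [12,17),[9,14); WM=13; [6,11) fires=4
i=12 t=18 v=1: → [18,23),[15,20); WM=13
i=13 t=17 v=5: → [15,20); WM=13
i=14 t=20 v=4: → [18,23); WM=19; [9,14) fires=3 [12,17) fires=3
i=15 t=19 v=8: → [18,23),[15,20); WM=19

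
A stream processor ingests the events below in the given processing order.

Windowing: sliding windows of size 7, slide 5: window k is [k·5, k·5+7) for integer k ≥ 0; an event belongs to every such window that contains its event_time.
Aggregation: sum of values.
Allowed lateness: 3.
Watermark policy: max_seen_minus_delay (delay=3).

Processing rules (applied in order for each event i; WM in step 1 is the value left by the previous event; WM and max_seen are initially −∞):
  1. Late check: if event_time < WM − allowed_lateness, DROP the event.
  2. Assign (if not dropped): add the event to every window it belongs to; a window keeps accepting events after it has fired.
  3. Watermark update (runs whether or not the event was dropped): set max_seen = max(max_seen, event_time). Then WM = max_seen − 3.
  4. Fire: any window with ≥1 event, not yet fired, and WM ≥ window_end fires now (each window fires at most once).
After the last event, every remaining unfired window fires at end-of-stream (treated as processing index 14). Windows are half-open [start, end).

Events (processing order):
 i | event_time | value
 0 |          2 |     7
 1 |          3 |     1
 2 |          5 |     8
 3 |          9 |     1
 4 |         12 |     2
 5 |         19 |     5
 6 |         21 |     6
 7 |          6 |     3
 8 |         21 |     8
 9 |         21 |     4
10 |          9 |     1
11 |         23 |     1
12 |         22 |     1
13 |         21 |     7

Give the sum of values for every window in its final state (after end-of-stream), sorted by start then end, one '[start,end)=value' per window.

i=0 t=2 v=7: → [0,7); WM=-1
i=1 t=3 v=1: → [0,7); WM=0
i=2 t=5 v=8: → [5,12),[0,7); WM=2
i=3 t=9 v=1: → [5,12); WM=6
i=4 t=12 v=2: → [10,17); WM=9; [0,7) fires=16
i=5 t=19 v=5: → [15,22); WM=16; [5,12) fires=9
i=6 t=21 v=6: → [20,27),[15,22); WM=18; [10,17) fires=2
i=7 t=6 v=3: DROP (t<18-3); WM=18
i=8 t=21 v=8: → [20,27),[15,22); WM=18
i=9 t=21 v=4: → [20,27),[15,22); WM=18
i=10 t=9 v=1: DROP (t<18-3); WM=18
i=11 t=23 v=1: → [20,27); WM=20
i=12 t=22 v=1: → [20,27); WM=20
i=13 t=21 v=7: → [20,27),[15,22); WM=20

[0,7)=16 [5,12)=9 [10,17)=2 [15,22)=30 [20,27)=27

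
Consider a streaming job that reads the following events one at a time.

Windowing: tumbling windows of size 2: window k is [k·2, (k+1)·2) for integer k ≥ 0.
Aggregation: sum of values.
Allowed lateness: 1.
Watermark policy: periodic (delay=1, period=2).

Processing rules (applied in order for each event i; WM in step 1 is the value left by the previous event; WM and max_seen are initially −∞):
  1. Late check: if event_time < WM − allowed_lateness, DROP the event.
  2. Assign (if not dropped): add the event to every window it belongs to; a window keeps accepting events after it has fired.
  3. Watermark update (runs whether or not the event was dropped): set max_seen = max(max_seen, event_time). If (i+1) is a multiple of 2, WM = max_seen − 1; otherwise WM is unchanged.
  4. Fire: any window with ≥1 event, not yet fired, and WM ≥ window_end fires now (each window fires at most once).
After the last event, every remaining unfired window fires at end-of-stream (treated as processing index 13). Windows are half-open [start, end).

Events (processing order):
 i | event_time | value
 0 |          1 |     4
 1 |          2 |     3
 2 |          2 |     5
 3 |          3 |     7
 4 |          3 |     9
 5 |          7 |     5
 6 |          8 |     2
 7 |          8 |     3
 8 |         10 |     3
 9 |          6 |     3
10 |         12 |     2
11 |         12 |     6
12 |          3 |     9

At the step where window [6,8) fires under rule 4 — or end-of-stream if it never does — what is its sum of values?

8

i=0 t=1 v=4: → [0,2); WM=−∞
i=1 t=2 v=3: → [2,4); WM=1
i=2 t=2 v=5: → [2,4); WM=1
i=3 t=3 v=7: → [2,4); WM=2; [0,2) fires=4
i=4 t=3 v=9: → [2,4); WM=2
i=5 t=7 v=5: → [6,8); WM=6; [2,4) fires=24
i=6 t=8 v=2: → [8,10); WM=6
i=7 t=8 v=3: → [8,10); WM=7
i=8 t=10 v=3: → [10,12); WM=7
i=9 t=6 v=3: → [6,8); WM=9; [6,8) fires=8
i=10 t=12 v=2: → [12,14); WM=9
i=11 t=12 v=6: → [12,14); WM=11; [8,10) fires=5
i=12 t=3 v=9: DROP (t<11-1); WM=11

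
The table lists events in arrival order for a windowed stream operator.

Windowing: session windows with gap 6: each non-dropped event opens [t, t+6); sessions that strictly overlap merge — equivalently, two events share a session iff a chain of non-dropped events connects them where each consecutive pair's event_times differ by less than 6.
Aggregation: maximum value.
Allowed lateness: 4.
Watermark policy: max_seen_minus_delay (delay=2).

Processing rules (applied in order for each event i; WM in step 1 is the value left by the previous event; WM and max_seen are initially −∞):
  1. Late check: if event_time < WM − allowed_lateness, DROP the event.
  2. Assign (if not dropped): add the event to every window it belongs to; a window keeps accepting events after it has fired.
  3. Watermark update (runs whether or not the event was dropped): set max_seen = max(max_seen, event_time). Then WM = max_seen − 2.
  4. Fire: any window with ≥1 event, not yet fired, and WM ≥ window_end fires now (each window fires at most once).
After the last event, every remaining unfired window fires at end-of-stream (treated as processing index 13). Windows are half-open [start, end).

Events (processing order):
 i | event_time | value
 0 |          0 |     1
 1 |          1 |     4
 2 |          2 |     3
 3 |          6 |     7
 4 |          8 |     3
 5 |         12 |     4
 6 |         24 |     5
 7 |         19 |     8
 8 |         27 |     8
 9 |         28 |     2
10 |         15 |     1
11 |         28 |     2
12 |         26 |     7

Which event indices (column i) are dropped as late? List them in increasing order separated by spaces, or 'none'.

i=0 t=0 v=1: → [0,6); WM=-2
i=1 t=1 v=4: → [0,7); WM=-1
i=2 t=2 v=3: → [0,8); WM=0
i=3 t=6 v=7: → [0,12); WM=4
i=4 t=8 v=3: → [0,14); WM=6
i=5 t=12 v=4: → [0,18); WM=10
i=6 t=24 v=5: → [24,30); WM=22
i=7 t=19 v=8: → [19,30); WM=22
i=8 t=27 v=8: → [19,33); WM=25
i=9 t=28 v=2: → [19,34); WM=26
i=10 t=15 v=1: DROP (t<26-4); WM=26
i=11 t=28 v=2: → [19,34); WM=26
i=12 t=26 v=7: → [19,34); WM=26

10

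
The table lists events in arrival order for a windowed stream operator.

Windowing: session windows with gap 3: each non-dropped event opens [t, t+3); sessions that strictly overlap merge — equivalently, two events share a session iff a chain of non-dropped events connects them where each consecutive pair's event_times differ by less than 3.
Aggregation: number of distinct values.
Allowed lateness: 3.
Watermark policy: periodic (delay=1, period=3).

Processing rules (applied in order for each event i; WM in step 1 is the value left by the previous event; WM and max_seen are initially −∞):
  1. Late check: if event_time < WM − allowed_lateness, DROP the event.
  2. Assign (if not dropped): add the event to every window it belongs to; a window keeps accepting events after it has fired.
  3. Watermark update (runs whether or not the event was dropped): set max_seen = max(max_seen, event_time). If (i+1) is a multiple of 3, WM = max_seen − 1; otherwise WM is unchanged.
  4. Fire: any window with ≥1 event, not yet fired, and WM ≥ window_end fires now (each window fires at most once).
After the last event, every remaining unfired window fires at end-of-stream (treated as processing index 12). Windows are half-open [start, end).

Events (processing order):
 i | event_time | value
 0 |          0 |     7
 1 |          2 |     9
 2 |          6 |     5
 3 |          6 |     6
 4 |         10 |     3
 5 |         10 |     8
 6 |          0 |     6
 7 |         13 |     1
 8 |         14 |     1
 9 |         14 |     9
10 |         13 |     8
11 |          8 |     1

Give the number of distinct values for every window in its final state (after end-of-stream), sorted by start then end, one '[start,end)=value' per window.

i=0 t=0 v=7: → [0,3); WM=−∞
i=1 t=2 v=9: → [0,5); WM=−∞
i=2 t=6 v=5: → [6,9); WM=5
i=3 t=6 v=6: → [6,9); WM=5
i=4 t=10 v=3: → [10,13); WM=5
i=5 t=10 v=8: → [10,13); WM=9
i=6 t=0 v=6: DROP (t<9-3); WM=9
i=7 t=13 v=1: → [13,16); WM=9
i=8 t=14 v=1: → [13,17); WM=13
i=9 t=14 v=9: → [13,17); WM=13
i=10 t=13 v=8: → [13,17); WM=13
i=11 t=8 v=1: DROP (t<13-3); WM=13

[0,5)=2 [6,9)=2 [10,13)=2 [13,17)=3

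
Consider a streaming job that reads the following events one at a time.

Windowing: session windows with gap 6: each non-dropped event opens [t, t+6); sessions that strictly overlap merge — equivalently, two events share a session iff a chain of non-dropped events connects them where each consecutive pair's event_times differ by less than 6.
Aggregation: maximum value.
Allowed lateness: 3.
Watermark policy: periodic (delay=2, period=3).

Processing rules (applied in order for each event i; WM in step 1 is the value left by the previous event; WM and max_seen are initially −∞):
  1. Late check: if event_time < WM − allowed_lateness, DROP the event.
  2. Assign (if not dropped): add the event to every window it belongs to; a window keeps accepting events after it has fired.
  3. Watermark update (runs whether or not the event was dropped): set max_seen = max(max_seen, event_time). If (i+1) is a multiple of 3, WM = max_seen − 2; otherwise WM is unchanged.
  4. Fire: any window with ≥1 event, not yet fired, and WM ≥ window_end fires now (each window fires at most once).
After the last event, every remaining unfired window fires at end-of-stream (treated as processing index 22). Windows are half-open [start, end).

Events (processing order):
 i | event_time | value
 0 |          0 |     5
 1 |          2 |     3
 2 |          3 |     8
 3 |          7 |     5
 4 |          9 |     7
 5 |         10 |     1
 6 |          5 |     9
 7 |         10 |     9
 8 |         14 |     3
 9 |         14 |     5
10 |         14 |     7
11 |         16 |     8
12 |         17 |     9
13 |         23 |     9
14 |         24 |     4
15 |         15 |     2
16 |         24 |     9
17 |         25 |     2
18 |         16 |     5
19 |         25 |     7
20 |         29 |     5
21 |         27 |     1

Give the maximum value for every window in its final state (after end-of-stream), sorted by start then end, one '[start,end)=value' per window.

i=0 t=0 v=5: → [0,6); WM=−∞
i=1 t=2 v=3: → [0,8); WM=−∞
i=2 t=3 v=8: → [0,9); WM=1
i=3 t=7 v=5: → [0,13); WM=1
i=4 t=9 v=7: → [0,15); WM=1
i=5 t=10 v=1: → [0,16); WM=8
i=6 t=5 v=9: → [0,16); WM=8
i=7 t=10 v=9: → [0,16); WM=8
i=8 t=14 v=3: → [0,20); WM=12
i=9 t=14 v=5: → [0,20); WM=12
i=10 t=14 v=7: → [0,20); WM=12
i=11 t=16 v=8: → [0,22); WM=14
i=12 t=17 v=9: → [0,23); WM=14
i=13 t=23 v=9: → [23,29); WM=14
i=14 t=24 v=4: → [23,30); WM=22
i=15 t=15 v=2: DROP (t<22-3); WM=22
i=16 t=24 v=9: → [23,30); WM=22
i=17 t=25 v=2: → [23,31); WM=23
i=18 t=16 v=5: DROP (t<23-3); WM=23
i=19 t=25 v=7: → [23,31); WM=23
i=20 t=29 v=5: → [23,35); WM=27
i=21 t=27 v=1: → [23,35); WM=27

[0,23)=9 [23,35)=9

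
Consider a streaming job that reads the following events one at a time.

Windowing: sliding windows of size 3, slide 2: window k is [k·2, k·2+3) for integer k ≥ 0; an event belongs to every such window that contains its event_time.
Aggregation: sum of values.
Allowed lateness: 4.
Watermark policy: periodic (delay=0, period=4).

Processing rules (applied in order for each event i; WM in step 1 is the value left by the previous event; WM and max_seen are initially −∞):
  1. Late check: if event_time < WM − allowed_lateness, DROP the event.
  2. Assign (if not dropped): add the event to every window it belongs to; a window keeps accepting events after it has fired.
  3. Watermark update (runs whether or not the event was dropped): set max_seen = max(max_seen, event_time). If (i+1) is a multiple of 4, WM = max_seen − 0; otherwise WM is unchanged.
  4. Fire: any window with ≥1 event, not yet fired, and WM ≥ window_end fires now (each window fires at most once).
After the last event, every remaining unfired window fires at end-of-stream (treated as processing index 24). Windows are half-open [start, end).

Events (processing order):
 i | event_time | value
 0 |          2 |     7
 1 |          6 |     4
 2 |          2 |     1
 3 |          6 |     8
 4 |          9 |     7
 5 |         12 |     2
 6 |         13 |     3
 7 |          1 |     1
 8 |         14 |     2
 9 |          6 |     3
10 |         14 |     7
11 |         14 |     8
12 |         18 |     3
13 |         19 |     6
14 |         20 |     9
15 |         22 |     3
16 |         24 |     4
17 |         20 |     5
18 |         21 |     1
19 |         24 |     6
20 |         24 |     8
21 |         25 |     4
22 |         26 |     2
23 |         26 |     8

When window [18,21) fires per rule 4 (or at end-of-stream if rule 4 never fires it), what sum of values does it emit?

i=0 t=2 v=7: → [2,5),[0,3); WM=−∞
i=1 t=6 v=4: → [6,9),[4,7); WM=−∞
i=2 t=2 v=1: → [2,5),[0,3); WM=−∞
i=3 t=6 v=8: → [6,9),[4,7); WM=6; [0,3) fires=8 [2,5) fires=8
i=4 t=9 v=7: → [8,11); WM=6
i=5 t=12 v=2: → [12,15),[10,13); WM=6
i=6 t=13 v=3: → [12,15); WM=6
i=7 t=1 v=1: DROP (t<6-4); WM=13; [4,7) fires=12 [6,9) fires=12 [8,11) fires=7 [10,13) fires=2
i=8 t=14 v=2: → [14,17),[12,15); WM=13
i=9 t=6 v=3: DROP (t<13-4); WM=13
i=10 t=14 v=7: → [14,17),[12,15); WM=13
i=11 t=14 v=8: → [14,17),[12,15); WM=14
i=12 t=18 v=3: → [18,21),[16,19); WM=14
i=13 t=19 v=6: → [18,21); WM=14
i=14 t=20 v=9: → [20,23),[18,21); WM=14
i=15 t=22 v=3: → [22,25),[20,23); WM=22; [12,15) fires=22 [14,17) fires=17 [16,19) fires=3 [18,21) fires=18
i=16 t=24 v=4: → [24,27),[22,25); WM=22
i=17 t=20 v=5: → [20,23),[18,21); WM=22
i=18 t=21 v=1: → [20,23); WM=22
i=19 t=24 v=6: → [24,27),[22,25); WM=24; [20,23) fires=18
i=20 t=24 v=8: → [24,27),[22,25); WM=24
i=21 t=25 v=4: → [24,27); WM=24
i=22 t=26 v=2: → [26,29),[24,27); WM=24
i=23 t=26 v=8: → [26,29),[24,27); WM=26; [22,25) fires=21

18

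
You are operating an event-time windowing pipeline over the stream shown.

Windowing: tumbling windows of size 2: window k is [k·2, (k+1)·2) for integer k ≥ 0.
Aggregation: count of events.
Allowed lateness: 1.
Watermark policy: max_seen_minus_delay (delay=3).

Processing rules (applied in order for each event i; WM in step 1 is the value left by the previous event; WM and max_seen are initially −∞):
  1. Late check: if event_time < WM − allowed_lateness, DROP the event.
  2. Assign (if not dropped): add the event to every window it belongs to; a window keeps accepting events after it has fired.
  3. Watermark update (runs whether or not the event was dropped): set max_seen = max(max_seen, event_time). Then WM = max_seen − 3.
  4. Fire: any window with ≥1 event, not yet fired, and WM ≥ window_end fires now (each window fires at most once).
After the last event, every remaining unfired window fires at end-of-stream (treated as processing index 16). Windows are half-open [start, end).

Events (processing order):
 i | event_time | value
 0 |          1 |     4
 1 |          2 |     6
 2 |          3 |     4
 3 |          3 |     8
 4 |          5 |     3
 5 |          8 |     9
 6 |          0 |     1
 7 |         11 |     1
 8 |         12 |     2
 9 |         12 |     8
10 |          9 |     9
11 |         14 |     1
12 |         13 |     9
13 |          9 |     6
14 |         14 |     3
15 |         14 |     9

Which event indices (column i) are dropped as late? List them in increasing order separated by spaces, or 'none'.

6 13

i=0 t=1 v=4: → [0,2); WM=-2
i=1 t=2 v=6: → [2,4); WM=-1
i=2 t=3 v=4: → [2,4); WM=0
i=3 t=3 v=8: → [2,4); WM=0
i=4 t=5 v=3: → [4,6); WM=2; [0,2) fires=1
i=5 t=8 v=9: → [8,10); WM=5; [2,4) fires=3
i=6 t=0 v=1: DROP (t<5-1); WM=5
i=7 t=11 v=1: → [10,12); WM=8; [4,6) fires=1
i=8 t=12 v=2: → [12,14); WM=9
i=9 t=12 v=8: → [12,14); WM=9
i=10 t=9 v=9: → [8,10); WM=9
i=11 t=14 v=1: → [14,16); WM=11; [8,10) fires=2
i=12 t=13 v=9: → [12,14); WM=11
i=13 t=9 v=6: DROP (t<11-1); WM=11
i=14 t=14 v=3: → [14,16); WM=11
i=15 t=14 v=9: → [14,16); WM=11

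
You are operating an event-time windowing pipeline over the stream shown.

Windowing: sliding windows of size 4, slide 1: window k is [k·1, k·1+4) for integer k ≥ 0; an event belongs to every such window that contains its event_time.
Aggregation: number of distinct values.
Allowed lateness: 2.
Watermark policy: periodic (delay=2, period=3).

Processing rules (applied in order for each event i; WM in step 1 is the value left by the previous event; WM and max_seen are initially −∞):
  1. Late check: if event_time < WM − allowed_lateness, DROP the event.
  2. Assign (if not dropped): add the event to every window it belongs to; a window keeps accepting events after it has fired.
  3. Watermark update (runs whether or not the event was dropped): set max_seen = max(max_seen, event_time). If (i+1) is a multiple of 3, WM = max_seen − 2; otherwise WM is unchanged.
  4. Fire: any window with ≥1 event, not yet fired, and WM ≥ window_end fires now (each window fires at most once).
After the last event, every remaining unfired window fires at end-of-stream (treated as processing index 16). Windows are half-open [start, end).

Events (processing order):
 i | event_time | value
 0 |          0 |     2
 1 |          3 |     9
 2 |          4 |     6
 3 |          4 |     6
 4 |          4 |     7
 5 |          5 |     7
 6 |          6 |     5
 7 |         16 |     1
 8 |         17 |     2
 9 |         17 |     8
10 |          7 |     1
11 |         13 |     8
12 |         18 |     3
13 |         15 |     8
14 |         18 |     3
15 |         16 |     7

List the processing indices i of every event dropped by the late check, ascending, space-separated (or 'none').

i=0 t=0 v=2: → [0,4); WM=−∞
i=1 t=3 v=9: → [3,7),[2,6),[1,5),[0,4); WM=−∞
i=2 t=4 v=6: → [4,8),[3,7),[2,6),[1,5); WM=2
i=3 t=4 v=6: → [4,8),[3,7),[2,6),[1,5); WM=2
i=4 t=4 v=7: → [4,8),[3,7),[2,6),[1,5); WM=2
i=5 t=5 v=7: → [5,9),[4,8),[3,7),[2,6); WM=3
i=6 t=6 v=5: → [6,10),[5,9),[4,8),[3,7); WM=3
i=7 t=16 v=1: → [16,20),[15,19),[14,18),[13,17); WM=3
i=8 t=17 v=2: → [17,21),[16,20),[15,19),[14,18); WM=15; [0,4) fires=2 [1,5) fires=3 [2,6) fires=3 [3,7) fires=4 [4,8) fires=3 [5,9) fires=2 [6,10) fires=1
i=9 t=17 v=8: → [17,21),[16,20),[15,19),[14,18); WM=15
i=10 t=7 v=1: DROP (t<15-2); WM=15
i=11 t=13 v=8: → [13,17),[12,16),[11,15),[10,14); WM=15; [10,14) fires=1 [11,15) fires=1
i=12 t=18 v=3: → [18,22),[17,21),[16,20),[15,19); WM=15
i=13 t=15 v=8: → [15,19),[14,18),[13,17),[12,16); WM=15
i=14 t=18 v=3: → [18,22),[17,21),[16,20),[15,19); WM=16; [12,16) fires=1
i=15 t=16 v=7: → [16,20),[15,19),[14,18),[13,17); WM=16

10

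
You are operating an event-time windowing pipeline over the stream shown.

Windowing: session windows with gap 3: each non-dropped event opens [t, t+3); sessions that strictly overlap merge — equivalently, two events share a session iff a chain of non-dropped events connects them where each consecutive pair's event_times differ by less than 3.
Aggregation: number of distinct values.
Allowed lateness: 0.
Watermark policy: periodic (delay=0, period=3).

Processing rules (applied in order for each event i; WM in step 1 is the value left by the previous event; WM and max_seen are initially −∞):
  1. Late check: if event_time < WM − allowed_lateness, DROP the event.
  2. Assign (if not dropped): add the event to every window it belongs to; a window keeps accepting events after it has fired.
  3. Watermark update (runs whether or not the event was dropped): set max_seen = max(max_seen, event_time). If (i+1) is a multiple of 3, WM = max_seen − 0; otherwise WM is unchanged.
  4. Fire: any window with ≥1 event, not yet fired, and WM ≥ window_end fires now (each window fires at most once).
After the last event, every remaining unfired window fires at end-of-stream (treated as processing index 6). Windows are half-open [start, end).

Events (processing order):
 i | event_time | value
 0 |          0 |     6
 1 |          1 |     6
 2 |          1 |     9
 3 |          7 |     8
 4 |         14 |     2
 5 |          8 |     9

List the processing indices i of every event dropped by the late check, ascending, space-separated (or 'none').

i=0 t=0 v=6: → [0,3); WM=−∞
i=1 t=1 v=6: → [0,4); WM=−∞
i=2 t=1 v=9: → [0,4); WM=1
i=3 t=7 v=8: → [7,10); WM=1
i=4 t=14 v=2: → [14,17); WM=1
i=5 t=8 v=9: → [7,11); WM=14

none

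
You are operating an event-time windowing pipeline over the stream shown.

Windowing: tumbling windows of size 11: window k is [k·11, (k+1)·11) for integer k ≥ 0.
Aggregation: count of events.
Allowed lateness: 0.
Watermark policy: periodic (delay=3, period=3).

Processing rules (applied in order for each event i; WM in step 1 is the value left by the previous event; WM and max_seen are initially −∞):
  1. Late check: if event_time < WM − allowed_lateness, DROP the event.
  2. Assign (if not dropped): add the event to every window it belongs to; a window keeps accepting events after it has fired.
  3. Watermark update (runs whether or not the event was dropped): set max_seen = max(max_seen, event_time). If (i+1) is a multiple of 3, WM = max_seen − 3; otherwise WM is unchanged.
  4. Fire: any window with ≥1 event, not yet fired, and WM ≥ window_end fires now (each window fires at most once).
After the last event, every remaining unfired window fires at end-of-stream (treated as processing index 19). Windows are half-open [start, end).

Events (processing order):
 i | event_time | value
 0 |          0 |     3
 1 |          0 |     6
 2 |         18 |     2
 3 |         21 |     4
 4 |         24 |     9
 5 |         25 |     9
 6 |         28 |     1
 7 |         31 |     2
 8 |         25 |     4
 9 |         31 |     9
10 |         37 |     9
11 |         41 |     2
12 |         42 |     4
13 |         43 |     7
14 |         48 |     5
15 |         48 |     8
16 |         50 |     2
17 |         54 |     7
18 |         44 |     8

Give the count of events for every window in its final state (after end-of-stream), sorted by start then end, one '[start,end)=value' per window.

[0,11)=2 [11,22)=2 [22,33)=6 [33,44)=4 [44,55)=4

i=0 t=0 v=3: → [0,11); WM=−∞
i=1 t=0 v=6: → [0,11); WM=−∞
i=2 t=18 v=2: → [11,22); WM=15; [0,11) fires=2
i=3 t=21 v=4: → [11,22); WM=15
i=4 t=24 v=9: → [22,33); WM=15
i=5 t=25 v=9: → [22,33); WM=22; [11,22) fires=2
i=6 t=28 v=1: → [22,33); WM=22
i=7 t=31 v=2: → [22,33); WM=22
i=8 t=25 v=4: → [22,33); WM=28
i=9 t=31 v=9: → [22,33); WM=28
i=10 t=37 v=9: → [33,44); WM=28
i=11 t=41 v=2: → [33,44); WM=38; [22,33) fires=6
i=12 t=42 v=4: → [33,44); WM=38
i=13 t=43 v=7: → [33,44); WM=38
i=14 t=48 v=5: → [44,55); WM=45; [33,44) fires=4
i=15 t=48 v=8: → [44,55); WM=45
i=16 t=50 v=2: → [44,55); WM=45
i=17 t=54 v=7: → [44,55); WM=51
i=18 t=44 v=8: DROP (t<51-0); WM=51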